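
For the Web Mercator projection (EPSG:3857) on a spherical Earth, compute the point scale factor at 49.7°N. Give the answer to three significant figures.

1.55

Mercator is conformal, so the point scale is isotropic: h = k = sec φ = 1/cos φ.
k = 1/cos 49.7° = 1/0.6468 = 1.546.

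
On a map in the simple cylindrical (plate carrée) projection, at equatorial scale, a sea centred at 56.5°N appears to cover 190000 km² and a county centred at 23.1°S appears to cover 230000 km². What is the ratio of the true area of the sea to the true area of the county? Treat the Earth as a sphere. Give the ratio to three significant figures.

Plate carrée has h = 1 and k = sec φ, giving areal scale sec φ; true area = (apparent area) · cos φ.
True area of sea: 190000 × cos(56.5°) = 190000 × 0.5519 = 104900 km².
True area of county: 230000 × cos(23.1°) = 230000 × 0.9198 = 211600 km².
Ratio = 104900 / 211600 ≈ 0.496.

0.496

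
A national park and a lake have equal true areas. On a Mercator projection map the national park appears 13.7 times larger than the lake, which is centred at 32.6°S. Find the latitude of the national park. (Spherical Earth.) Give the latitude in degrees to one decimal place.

On Mercator, (apparent₁)/(apparent₂) = sec²φ₁ / sec²φ₂ when true areas are equal.
cos²φ₂ / cos²φ₁ = 13.7  ⇒  cos φ₁ = cos 32.6° / √13.7 = 0.8425/3.701 = 0.2276.
φ₁ = arccos(0.2276) ≈ 76.8°.

76.8°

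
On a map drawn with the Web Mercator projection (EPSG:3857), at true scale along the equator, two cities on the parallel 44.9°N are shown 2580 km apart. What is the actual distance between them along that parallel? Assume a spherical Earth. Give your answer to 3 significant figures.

For Mercator, h = k = sec φ (a conformal cylindrical projection has a single point scale, 1/cos φ).
Along the parallel at 44.9°, map distances are exaggerated by k = sec 44.9° = 1.412.
True distance = 2580 / 1.412 = 2580 × cos 44.9° ≈ 1830 km.

1830 km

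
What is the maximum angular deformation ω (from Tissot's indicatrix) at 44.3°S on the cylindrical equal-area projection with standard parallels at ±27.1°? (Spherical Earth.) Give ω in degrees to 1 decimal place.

Cylindrical equal-area (φ₀ = 27.1°): h = cos φ / cos 27.1° along meridians, k = cos 27.1° / cos φ along parallels; h·k = 1.
At 44.3°: h = 0.8040, k = 1.244; principal scales a = 1.244, b = 0.8040.
sin(ω/2) = (a − b)/(a + b) = 0.4399/2.048 = 0.2148, so ω = 2 arcsin(0.2148) ≈ 24.8°.

24.8°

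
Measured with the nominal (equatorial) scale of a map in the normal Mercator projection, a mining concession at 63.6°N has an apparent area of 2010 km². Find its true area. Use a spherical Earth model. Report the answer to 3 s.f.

397 km²

For Mercator, h = k = sec φ (a conformal cylindrical projection has a single point scale, 1/cos φ).
Areal scale = k² = sec²φ = 1/cos²(63.6°) = 1/0.4446² = 5.058.
True area = apparent / (areal scale) = 2010 / 5.058 ≈ 397 km².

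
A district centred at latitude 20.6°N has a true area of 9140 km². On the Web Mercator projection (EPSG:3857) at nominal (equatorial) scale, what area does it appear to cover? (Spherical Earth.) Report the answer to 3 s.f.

10400 km²

Mercator is conformal, so the point scale is isotropic: h = k = sec φ = 1/cos φ.
Areal scale = k² = sec²φ = 1/cos²(20.6°) = 1/0.9361² = 1.141.
Apparent area = 9140 × 1.141 ≈ 10400 km².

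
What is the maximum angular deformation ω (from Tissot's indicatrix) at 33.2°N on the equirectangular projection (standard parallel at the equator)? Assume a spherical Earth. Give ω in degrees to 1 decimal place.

10.2°

For the equirectangular projection with φ₀ = 0 (plate carrée), h = 1 along meridians and k = sec φ along parallels.
At 33.2°: h = 1.000, k = 1.195; principal scales a = 1.195, b = 1.000.
sin(ω/2) = (a − b)/(a + b) = 0.1951/2.195 = 0.08887, so ω = 2 arcsin(0.08887) ≈ 10.2°.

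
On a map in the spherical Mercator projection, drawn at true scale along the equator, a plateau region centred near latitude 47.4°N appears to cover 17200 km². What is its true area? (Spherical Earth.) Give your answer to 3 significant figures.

7880 km²

For Mercator, h = k = sec φ (a conformal cylindrical projection has a single point scale, 1/cos φ).
Areal scale = k² = sec²φ = 1/cos²(47.4°) = 1/0.6769² = 2.183.
True area = apparent / (areal scale) = 17200 / 2.183 ≈ 7880 km².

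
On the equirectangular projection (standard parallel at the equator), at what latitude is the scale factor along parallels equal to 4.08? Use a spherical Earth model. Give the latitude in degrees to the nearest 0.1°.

75.8°

Plate carrée: h = 1, k = sec φ along parallels.
sec φ = 4.08  ⇒  cos φ = 0.2451  ⇒  φ ≈ 75.8°.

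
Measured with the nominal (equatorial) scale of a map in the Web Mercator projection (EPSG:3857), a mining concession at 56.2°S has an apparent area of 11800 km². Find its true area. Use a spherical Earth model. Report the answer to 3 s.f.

The Mercator projection is conformal; its linear scale factor is the same in every direction and equals sec φ = 1/cos φ.
Areal scale = k² = sec²φ = 1/cos²(56.2°) = 1/0.5563² = 3.231.
True area = apparent / (areal scale) = 11800 / 3.231 ≈ 3650 km².

3650 km²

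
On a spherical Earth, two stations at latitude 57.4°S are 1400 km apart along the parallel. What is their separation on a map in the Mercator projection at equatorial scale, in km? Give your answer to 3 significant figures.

For Mercator, h = k = sec φ (a conformal cylindrical projection has a single point scale, 1/cos φ).
Along the parallel, k = sec 57.4° = 1/0.5388 = 1.856.
Map distance = 1400 × 1.856 ≈ 2600 km.

2600 km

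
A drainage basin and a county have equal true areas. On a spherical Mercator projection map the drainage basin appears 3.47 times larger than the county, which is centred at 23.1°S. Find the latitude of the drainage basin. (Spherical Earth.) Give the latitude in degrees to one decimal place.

60.4°

Mercator areal scale is sec²φ, so apparent-area ratio = sec²φ₁ / sec²φ₂ = cos²φ₂ / cos²φ₁.
cos²φ₂ / cos²φ₁ = 3.47  ⇒  cos φ₁ = cos 23.1° / √3.47 = 0.9198/1.863 = 0.4938.
φ₁ = arccos(0.4938) ≈ 60.4°.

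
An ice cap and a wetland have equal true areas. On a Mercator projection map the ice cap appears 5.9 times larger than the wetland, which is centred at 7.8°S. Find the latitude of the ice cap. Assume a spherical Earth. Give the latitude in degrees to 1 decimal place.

65.9°

Mercator areal scale is sec²φ, so apparent-area ratio = sec²φ₁ / sec²φ₂ = cos²φ₂ / cos²φ₁.
cos²φ₂ / cos²φ₁ = 5.9  ⇒  cos φ₁ = cos 7.8° / √5.9 = 0.9907/2.429 = 0.4079.
φ₁ = arccos(0.4079) ≈ 65.9°.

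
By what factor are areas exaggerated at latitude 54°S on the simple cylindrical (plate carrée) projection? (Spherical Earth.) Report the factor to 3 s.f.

1.70

Plate carrée maps x = Rλ, y = Rφ. The meridian scale is h = 1 and the parallel scale is k = 1/cos φ = sec φ.
Areal scale = h·k = 1 × sec φ; at 54°, h = 1.000, k = 1.701, so h·k = 1.701.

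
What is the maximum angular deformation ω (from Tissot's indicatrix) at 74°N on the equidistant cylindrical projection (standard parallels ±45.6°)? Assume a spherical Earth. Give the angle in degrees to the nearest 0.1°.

51.5°

With standard parallel φ₀ = 45.6°, the equirectangular projection gives x = Rλ cos φ₀, y = Rφ, so h = 1 and k = cos 45.6° / cos φ.
At 74°: h = 1.000, k = 2.538; principal scales a = 2.538, b = 1.000.
sin(ω/2) = (a − b)/(a + b) = 1.538/3.538 = 0.4348, so ω = 2 arcsin(0.4348) ≈ 51.5°.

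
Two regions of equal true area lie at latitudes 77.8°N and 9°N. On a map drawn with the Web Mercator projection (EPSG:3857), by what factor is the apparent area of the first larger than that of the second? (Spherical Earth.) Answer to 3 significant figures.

Mercator areal scale is sec²φ.
At 77.8°: sec²(77.8°) = 1/0.2113² = 22.39.
At 9°: sec²(9°) = 1/0.9877² = 1.025.
Ratio = 22.39/1.025 = cos²(9°)/cos²(77.8°) ≈ 21.8.

21.8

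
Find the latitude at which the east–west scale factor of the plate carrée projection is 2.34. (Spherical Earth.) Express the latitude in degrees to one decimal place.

64.7°

Plate carrée: h = 1, k = sec φ along parallels.
sec φ = 2.34  ⇒  cos φ = 0.4274  ⇒  φ ≈ 64.7°.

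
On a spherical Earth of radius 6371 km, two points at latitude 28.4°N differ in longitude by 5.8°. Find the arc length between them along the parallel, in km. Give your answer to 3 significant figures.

Arc length along a parallel = R cos φ · Δλ (with Δλ in radians).
= 6371 × cos 28.4° × (5.8° × π/180) = 6371 × 0.8796 × 0.1012 ≈ 567 km.

567 km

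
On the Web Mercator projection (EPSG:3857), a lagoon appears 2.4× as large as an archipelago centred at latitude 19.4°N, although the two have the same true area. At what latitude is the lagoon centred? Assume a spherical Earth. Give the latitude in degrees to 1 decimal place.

For equal true areas on Mercator, apparent areas scale as sec²φ, so the ratio is cos²φ₂ / cos²φ₁.
cos²φ₂ / cos²φ₁ = 2.4  ⇒  cos φ₁ = cos 19.4° / √2.4 = 0.9432/1.549 = 0.6088.
φ₁ = arccos(0.6088) ≈ 52.5°.

52.5°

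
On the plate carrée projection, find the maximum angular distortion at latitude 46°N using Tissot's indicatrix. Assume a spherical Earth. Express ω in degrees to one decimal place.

20.8°

For the equirectangular projection with φ₀ = 0 (plate carrée), h = 1 along meridians and k = sec φ along parallels.
At 46°: h = 1.000, k = 1.440; principal scales a = 1.440, b = 1.000.
sin(ω/2) = (a − b)/(a + b) = 0.4396/2.440 = 0.1802, so ω = 2 arcsin(0.1802) ≈ 20.8°.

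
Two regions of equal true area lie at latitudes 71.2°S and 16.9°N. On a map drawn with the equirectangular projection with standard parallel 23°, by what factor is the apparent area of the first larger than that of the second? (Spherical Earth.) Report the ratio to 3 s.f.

The equidistant cylindrical projection with φ₀ = 23° has h = 1 (meridians true) and k = cos φ₀ / cos φ along parallels.
Areal scale at 71.2°: h·k = 1.000 × 2.856 = 2.856.
Areal scale at 16.9°: h·k = 1.000 × 0.9621 = 0.9621.
Ratio = 2.856/0.9621 ≈ 2.97.

2.97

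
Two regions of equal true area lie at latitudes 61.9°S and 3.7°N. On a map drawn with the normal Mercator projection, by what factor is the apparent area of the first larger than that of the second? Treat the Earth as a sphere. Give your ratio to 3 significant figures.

4.49

Mercator is conformal with k = sec φ, so areal scale = k² = sec²φ.
At 61.9°: sec²(61.9°) = 1/0.4710² = 4.508.
At 3.7°: sec²(3.7°) = 1/0.9979² = 1.004.
Ratio = 4.508/1.004 = cos²(3.7°)/cos²(61.9°) ≈ 4.49.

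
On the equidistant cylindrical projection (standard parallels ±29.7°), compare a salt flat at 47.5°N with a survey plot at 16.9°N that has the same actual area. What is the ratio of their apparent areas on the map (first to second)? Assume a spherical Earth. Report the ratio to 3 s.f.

The equidistant cylindrical projection with φ₀ = 29.7° has h = 1 (meridians true) and k = cos φ₀ / cos φ along parallels.
Areal scale at 47.5°: h·k = 1.000 × 1.286 = 1.286.
Areal scale at 16.9°: h·k = 1.000 × 0.9078 = 0.9078.
Ratio = 1.286/0.9078 ≈ 1.42.

1.42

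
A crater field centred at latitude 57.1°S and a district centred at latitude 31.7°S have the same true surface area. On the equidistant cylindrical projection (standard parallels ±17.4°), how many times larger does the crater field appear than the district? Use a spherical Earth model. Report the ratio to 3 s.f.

1.57

With standard parallel φ₀ = 17.4°, the equirectangular projection gives x = Rλ cos φ₀, y = Rφ, so h = 1 and k = cos 17.4° / cos φ.
Areal scale at 57.1°: h·k = 1.000 × 1.757 = 1.757.
Areal scale at 31.7°: h·k = 1.000 × 1.122 = 1.122.
Ratio = 1.757/1.122 ≈ 1.57.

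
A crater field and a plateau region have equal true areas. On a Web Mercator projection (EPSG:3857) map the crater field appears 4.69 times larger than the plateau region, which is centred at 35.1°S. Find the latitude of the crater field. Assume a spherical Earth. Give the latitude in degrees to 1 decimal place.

On Mercator, (apparent₁)/(apparent₂) = sec²φ₁ / sec²φ₂ when true areas are equal.
cos²φ₂ / cos²φ₁ = 4.69  ⇒  cos φ₁ = cos 35.1° / √4.69 = 0.8181/2.166 = 0.3778.
φ₁ = arccos(0.3778) ≈ 67.8°.

67.8°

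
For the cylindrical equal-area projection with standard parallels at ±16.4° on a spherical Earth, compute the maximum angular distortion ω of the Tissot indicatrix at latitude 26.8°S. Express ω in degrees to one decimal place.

8.3°

For cylindrical equal-area with standard parallel φ₀, h = cos φ / cos φ₀ and k = cos φ₀ / cos φ, so h·k = 1.
At 26.8°: h = 0.9304, k = 1.075; principal scales a = 1.075, b = 0.9304.
sin(ω/2) = (a − b)/(a + b) = 0.1443/2.005 = 0.07197, so ω = 2 arcsin(0.07197) ≈ 8.3°.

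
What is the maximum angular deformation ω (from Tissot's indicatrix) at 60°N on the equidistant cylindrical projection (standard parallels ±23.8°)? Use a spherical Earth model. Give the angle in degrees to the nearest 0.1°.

34.1°

With standard parallel φ₀ = 23.8°, the equirectangular projection gives x = Rλ cos φ₀, y = Rφ, so h = 1 and k = cos 23.8° / cos φ.
At 60°: h = 1.000, k = 1.830; principal scales a = 1.830, b = 1.000.
sin(ω/2) = (a − b)/(a + b) = 0.8299/2.830 = 0.2933, so ω = 2 arcsin(0.2933) ≈ 34.1°.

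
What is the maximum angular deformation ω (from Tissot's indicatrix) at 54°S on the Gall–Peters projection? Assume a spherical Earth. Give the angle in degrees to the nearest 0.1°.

Gall–Peters is a cylindrical equal-area projection with standard parallels at ±45°. A cylindrical equal-area projection with standard parallel φ₀ has meridian scale h = cos φ / cos φ₀ and parallel scale k = cos φ₀ / cos φ (so areas are preserved, h·k = 1).
At 54°: h = 0.8313, k = 1.203; principal scales a = 1.203, b = 0.8313.
sin(ω/2) = (a − b)/(a + b) = 0.3717/2.034 = 0.1827, so ω = 2 arcsin(0.1827) ≈ 21.1°.

21.1°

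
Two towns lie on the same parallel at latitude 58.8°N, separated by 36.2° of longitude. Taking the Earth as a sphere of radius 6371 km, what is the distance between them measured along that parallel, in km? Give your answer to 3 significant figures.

2090 km

Arc length along a parallel = R cos φ · Δλ (with Δλ in radians).
= 6371 × cos 58.8° × (36.2° × π/180) = 6371 × 0.5180 × 0.6318 ≈ 2090 km.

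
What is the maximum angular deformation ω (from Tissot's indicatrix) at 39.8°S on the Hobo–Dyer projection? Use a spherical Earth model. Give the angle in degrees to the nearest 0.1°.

The Hobo–Dyer projection is cylindrical equal-area with φ₀ = 37.5°. A cylindrical equal-area projection with standard parallel φ₀ has meridian scale h = cos φ / cos φ₀ and parallel scale k = cos φ₀ / cos φ (so areas are preserved, h·k = 1).
At 39.8°: h = 0.9684, k = 1.033; principal scales a = 1.033, b = 0.9684.
sin(ω/2) = (a − b)/(a + b) = 0.06423/2.001 = 0.03210, so ω = 2 arcsin(0.03210) ≈ 3.7°.

3.7°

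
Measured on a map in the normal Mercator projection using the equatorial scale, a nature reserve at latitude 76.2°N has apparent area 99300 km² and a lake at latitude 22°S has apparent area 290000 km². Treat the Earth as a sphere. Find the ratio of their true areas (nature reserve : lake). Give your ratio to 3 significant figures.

Mercator's areal exaggeration is sec²φ; hence true area = (apparent area) · cos²φ.
True area of nature reserve: 99300 × cos²(76.2°) = 99300 × 0.05690 = 5650 km².
True area of lake: 290000 × cos²(22°) = 290000 × 0.8597 = 249300 km².
Ratio = 5650 / 249300 ≈ 0.0227.

0.0227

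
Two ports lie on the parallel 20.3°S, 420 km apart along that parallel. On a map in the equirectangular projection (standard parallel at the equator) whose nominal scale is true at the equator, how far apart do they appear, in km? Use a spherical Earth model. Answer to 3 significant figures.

448 km

For the equirectangular projection with φ₀ = 0 (plate carrée), h = 1 along meridians and k = sec φ along parallels.
Along the parallel, k = sec 20.3° = 1/0.9379 = 1.066.
Map distance = 420 × 1.066 ≈ 448 km.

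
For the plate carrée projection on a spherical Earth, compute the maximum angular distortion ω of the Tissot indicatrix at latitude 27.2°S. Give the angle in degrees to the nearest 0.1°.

For the equirectangular projection with φ₀ = 0 (plate carrée), h = 1 along meridians and k = sec φ along parallels.
At 27.2°: h = 1.000, k = 1.124; principal scales a = 1.124, b = 1.000.
sin(ω/2) = (a − b)/(a + b) = 0.1243/2.124 = 0.05853, so ω = 2 arcsin(0.05853) ≈ 6.7°.

6.7°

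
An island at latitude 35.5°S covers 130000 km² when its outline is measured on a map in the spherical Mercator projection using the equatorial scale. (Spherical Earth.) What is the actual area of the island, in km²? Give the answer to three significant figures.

The Mercator projection is conformal; its linear scale factor is the same in every direction and equals sec φ = 1/cos φ.
Areal scale = k² = sec²φ = 1/cos²(35.5°) = 1/0.8141² = 1.509.
True area = apparent / (areal scale) = 130000 / 1.509 ≈ 86200 km².

86200 km²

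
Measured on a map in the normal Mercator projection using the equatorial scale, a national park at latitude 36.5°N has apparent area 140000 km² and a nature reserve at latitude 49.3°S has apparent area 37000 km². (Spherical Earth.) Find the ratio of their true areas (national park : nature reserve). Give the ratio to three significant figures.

On Mercator the areal scale is sec²φ, so true area = apparent × cos²φ.
True area of national park: 140000 × cos²(36.5°) = 140000 × 0.6462 = 90470 km².
True area of nature reserve: 37000 × cos²(49.3°) = 37000 × 0.4252 = 15730 km².
Ratio = 90470 / 15730 ≈ 5.75.

5.75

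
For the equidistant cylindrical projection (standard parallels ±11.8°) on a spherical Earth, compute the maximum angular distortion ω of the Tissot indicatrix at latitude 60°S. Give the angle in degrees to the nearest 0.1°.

With standard parallel φ₀ = 11.8°, the equirectangular projection gives x = Rλ cos φ₀, y = Rφ, so h = 1 and k = cos 11.8° / cos φ.
At 60°: h = 1.000, k = 1.958; principal scales a = 1.958, b = 1.000.
sin(ω/2) = (a − b)/(a + b) = 0.9577/2.958 = 0.3238, so ω = 2 arcsin(0.3238) ≈ 37.8°.

37.8°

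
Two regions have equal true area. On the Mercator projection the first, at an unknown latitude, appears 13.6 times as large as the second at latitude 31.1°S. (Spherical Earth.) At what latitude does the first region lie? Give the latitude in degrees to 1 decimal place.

For equal true areas on Mercator, apparent areas scale as sec²φ, so the ratio is cos²φ₂ / cos²φ₁.
cos²φ₂ / cos²φ₁ = 13.6  ⇒  cos φ₁ = cos 31.1° / √13.6 = 0.8563/3.688 = 0.2322.
φ₁ = arccos(0.2322) ≈ 76.6°.

76.6°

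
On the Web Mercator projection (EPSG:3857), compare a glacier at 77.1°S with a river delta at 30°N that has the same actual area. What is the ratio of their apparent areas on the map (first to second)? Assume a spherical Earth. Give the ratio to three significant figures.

15.0

On Mercator, area is exaggerated by sec²φ = 1/cos²φ.
At 77.1°: sec²(77.1°) = 1/0.2233² = 20.06.
At 30°: sec²(30°) = 1/0.8660² = 1.333.
Ratio = 20.06/1.333 = cos²(30°)/cos²(77.1°) ≈ 15.0.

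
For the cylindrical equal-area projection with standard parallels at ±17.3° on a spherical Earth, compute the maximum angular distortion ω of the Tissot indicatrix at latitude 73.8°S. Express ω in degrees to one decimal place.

114.8°

Cylindrical equal-area (φ₀ = 17.3°): h = cos φ / cos 17.3° along meridians, k = cos 17.3° / cos φ along parallels; h·k = 1.
At 73.8°: h = 0.2922, k = 3.422; principal scales a = 3.422, b = 0.2922.
sin(ω/2) = (a − b)/(a + b) = 3.130/3.714 = 0.8427, so ω = 2 arcsin(0.8427) ≈ 114.8°.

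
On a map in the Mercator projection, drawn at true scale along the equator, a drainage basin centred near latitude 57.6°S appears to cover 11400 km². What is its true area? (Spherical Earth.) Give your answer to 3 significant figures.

For Mercator, h = k = sec φ (a conformal cylindrical projection has a single point scale, 1/cos φ).
Areal scale = k² = sec²φ = 1/cos²(57.6°) = 1/0.5358² = 3.483.
True area = apparent / (areal scale) = 11400 / 3.483 ≈ 3270 km².

3270 km²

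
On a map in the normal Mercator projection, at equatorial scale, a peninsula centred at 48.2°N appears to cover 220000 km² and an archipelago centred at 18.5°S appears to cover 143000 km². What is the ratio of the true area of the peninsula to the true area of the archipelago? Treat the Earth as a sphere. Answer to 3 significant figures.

Mercator's areal exaggeration is sec²φ; hence true area = (apparent area) · cos²φ.
True area of peninsula: 220000 × cos²(48.2°) = 220000 × 0.4443 = 97740 km².
True area of archipelago: 143000 × cos²(18.5°) = 143000 × 0.8993 = 128600 km².
Ratio = 97740 / 128600 ≈ 0.760.

0.760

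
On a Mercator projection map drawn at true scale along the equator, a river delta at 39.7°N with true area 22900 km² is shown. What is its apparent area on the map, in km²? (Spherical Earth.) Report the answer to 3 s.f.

38700 km²

For Mercator, h = k = sec φ (a conformal cylindrical projection has a single point scale, 1/cos φ).
Areal scale = k² = sec²φ = 1/cos²(39.7°) = 1/0.7694² = 1.689.
Apparent area = 22900 × 1.689 ≈ 38700 km².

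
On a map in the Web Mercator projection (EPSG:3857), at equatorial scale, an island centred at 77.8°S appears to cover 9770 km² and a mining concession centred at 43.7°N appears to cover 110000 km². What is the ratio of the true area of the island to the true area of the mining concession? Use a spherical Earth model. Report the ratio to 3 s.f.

Mercator's areal exaggeration is sec²φ; hence true area = (apparent area) · cos²φ.
True area of island: 9770 × cos²(77.8°) = 9770 × 0.04466 = 436.3 km².
True area of mining concession: 110000 × cos²(43.7°) = 110000 × 0.5227 = 57490 km².
Ratio = 436.3 / 57490 ≈ 0.00759.

0.00759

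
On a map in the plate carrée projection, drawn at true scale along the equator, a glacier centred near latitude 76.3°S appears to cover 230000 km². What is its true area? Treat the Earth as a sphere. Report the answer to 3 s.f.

For the equirectangular projection with φ₀ = 0 (plate carrée), h = 1 along meridians and k = sec φ along parallels.
Areal scale = h·k = 1 × sec φ; at 76.3°, h = 1.000, k = 4.222, so h·k = 4.222.
True area = apparent / (areal scale) = 230000 / 4.222 ≈ 54500 km².

54500 km²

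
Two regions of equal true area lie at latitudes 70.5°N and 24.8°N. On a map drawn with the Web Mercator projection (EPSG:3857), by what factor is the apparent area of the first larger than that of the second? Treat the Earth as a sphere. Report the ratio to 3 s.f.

7.40

On Mercator, area is exaggerated by sec²φ = 1/cos²φ.
At 70.5°: sec²(70.5°) = 1/0.3338² = 8.974.
At 24.8°: sec²(24.8°) = 1/0.9078² = 1.214.
Ratio = 8.974/1.214 = cos²(24.8°)/cos²(70.5°) ≈ 7.40.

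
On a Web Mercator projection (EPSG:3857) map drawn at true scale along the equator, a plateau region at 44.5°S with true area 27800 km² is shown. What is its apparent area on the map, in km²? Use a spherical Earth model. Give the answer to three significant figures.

54600 km²

Mercator is conformal, so the point scale is isotropic: h = k = sec φ = 1/cos φ.
Areal scale = k² = sec²φ = 1/cos²(44.5°) = 1/0.7133² = 1.966.
Apparent area = 27800 × 1.966 ≈ 54600 km².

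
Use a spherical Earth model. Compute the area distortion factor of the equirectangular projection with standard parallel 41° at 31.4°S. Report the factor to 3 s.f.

0.884

In the equirectangular projection with standard parallel φ₀ = 41° (x = Rλ cos φ₀, y = Rφ), meridians are true-scale (h = 1) and the parallel scale is k = cos φ₀ / cos φ.
Areal scale = h·k = 1 × cos φ₀ / cos φ; at 31.4°, h = 1.000, k = 0.8842, so h·k = 0.8842.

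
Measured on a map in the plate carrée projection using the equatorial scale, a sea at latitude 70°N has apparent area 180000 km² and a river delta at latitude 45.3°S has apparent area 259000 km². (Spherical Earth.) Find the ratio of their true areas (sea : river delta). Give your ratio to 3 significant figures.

On the plate carrée, areal scale = h·k = 1 × sec φ, so true area = apparent × cos φ.
True area of sea: 180000 × cos(70°) = 180000 × 0.3420 = 61560 km².
True area of river delta: 259000 × cos(45.3°) = 259000 × 0.7034 = 182200 km².
Ratio = 61560 / 182200 ≈ 0.338.

0.338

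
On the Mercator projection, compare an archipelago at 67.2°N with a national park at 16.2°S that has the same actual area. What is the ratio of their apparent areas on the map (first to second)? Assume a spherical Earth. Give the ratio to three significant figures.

6.14

Mercator areal scale is sec²φ.
At 67.2°: sec²(67.2°) = 1/0.3875² = 6.659.
At 16.2°: sec²(16.2°) = 1/0.9603² = 1.084.
Ratio = 6.659/1.084 = cos²(16.2°)/cos²(67.2°) ≈ 6.14.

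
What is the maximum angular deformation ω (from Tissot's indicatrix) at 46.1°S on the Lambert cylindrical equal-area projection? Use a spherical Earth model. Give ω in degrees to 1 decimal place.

The Lambert cylindrical equal-area projection is the cylindrical equal-area projection with its standard parallel at the equator (φ₀ = 0). For cylindrical equal-area with standard parallel φ₀, h = cos φ / cos φ₀ and k = cos φ₀ / cos φ, so h·k = 1.
At 46.1°: h = 0.6934, k = 1.442; principal scales a = 1.442, b = 0.6934.
sin(ω/2) = (a − b)/(a + b) = 0.7488/2.136 = 0.3506, so ω = 2 arcsin(0.3506) ≈ 41.0°.

41.0°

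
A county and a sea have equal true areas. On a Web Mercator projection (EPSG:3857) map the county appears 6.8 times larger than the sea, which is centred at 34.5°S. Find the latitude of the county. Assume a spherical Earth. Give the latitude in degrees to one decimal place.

On Mercator, (apparent₁)/(apparent₂) = sec²φ₁ / sec²φ₂ when true areas are equal.
cos²φ₂ / cos²φ₁ = 6.8  ⇒  cos φ₁ = cos 34.5° / √6.8 = 0.8241/2.608 = 0.3160.
φ₁ = arccos(0.3160) ≈ 71.6°.

71.6°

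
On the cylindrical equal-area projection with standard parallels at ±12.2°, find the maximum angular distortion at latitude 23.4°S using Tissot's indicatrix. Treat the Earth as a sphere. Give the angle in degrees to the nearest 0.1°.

Cylindrical equal-area (φ₀ = 12.2°): h = cos φ / cos 12.2° along meridians, k = cos 12.2° / cos φ along parallels; h·k = 1.
At 23.4°: h = 0.9390, k = 1.065; principal scales a = 1.065, b = 0.9390.
sin(ω/2) = (a − b)/(a + b) = 0.1260/2.004 = 0.06290, so ω = 2 arcsin(0.06290) ≈ 7.2°.

7.2°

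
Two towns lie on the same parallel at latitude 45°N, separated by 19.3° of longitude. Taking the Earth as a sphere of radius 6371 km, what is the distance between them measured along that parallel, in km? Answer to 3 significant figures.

1520 km

Arc length along a parallel = R cos φ · Δλ (with Δλ in radians).
= 6371 × cos 45° × (19.3° × π/180) = 6371 × 0.7071 × 0.3368 ≈ 1520 km.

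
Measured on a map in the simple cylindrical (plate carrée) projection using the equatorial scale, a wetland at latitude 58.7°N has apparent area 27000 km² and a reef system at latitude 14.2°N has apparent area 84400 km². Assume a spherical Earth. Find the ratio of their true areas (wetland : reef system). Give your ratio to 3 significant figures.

Plate carrée has h = 1 and k = sec φ, giving areal scale sec φ; true area = (apparent area) · cos φ.
True area of wetland: 27000 × cos(58.7°) = 27000 × 0.5195 = 14030 km².
True area of reef system: 84400 × cos(14.2°) = 84400 × 0.9694 = 81820 km².
Ratio = 14030 / 81820 ≈ 0.171.

0.171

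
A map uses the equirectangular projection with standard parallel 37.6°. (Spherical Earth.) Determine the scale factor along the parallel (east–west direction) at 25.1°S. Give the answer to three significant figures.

The equidistant cylindrical projection with φ₀ = 37.6° has h = 1 (meridians true) and k = cos φ₀ / cos φ along parallels.
k = cos 37.6° / cos 25.1° = 0.7923/0.9056 = 0.8749.

0.875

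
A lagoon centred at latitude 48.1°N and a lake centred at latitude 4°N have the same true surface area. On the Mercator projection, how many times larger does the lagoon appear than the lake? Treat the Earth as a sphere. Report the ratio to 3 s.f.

2.23

On Mercator, area is exaggerated by sec²φ = 1/cos²φ.
At 48.1°: sec²(48.1°) = 1/0.6678² = 2.242.
At 4°: sec²(4°) = 1/0.9976² = 1.005.
Ratio = 2.242/1.005 = cos²(4°)/cos²(48.1°) ≈ 2.23.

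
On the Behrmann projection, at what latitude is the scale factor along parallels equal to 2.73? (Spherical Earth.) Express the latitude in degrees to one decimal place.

Behrmann is a cylindrical equal-area projection with standard parallels at ±30°. A cylindrical equal-area projection with standard parallel φ₀ has meridian scale h = cos φ / cos φ₀ and parallel scale k = cos φ₀ / cos φ (so areas are preserved, h·k = 1).
k = cos φ₀ / cos φ = 2.73  ⇒  cos φ = cos 30° / 2.73 = 0.3172.
φ = arccos(0.3172) ≈ 71.5°.

71.5°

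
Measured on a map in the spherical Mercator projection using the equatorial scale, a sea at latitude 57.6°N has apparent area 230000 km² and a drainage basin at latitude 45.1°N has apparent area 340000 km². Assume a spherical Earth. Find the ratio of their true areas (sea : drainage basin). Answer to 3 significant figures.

0.390

On Mercator the areal scale is sec²φ, so true area = apparent × cos²φ.
True area of sea: 230000 × cos²(57.6°) = 230000 × 0.2871 = 66040 km².
True area of drainage basin: 340000 × cos²(45.1°) = 340000 × 0.4983 = 169400 km².
Ratio = 66040 / 169400 ≈ 0.390.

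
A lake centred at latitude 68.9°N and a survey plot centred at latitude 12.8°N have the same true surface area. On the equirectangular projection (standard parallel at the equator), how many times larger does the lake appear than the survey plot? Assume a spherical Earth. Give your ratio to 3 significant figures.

Plate carrée maps x = Rλ, y = Rφ. The meridian scale is h = 1 and the parallel scale is k = 1/cos φ = sec φ.
Areal scale at 68.9°: h·k = 1.000 × 2.778 = 2.778.
Areal scale at 12.8°: h·k = 1.000 × 1.025 = 1.025.
Ratio = 2.778/1.025 ≈ 2.71.

2.71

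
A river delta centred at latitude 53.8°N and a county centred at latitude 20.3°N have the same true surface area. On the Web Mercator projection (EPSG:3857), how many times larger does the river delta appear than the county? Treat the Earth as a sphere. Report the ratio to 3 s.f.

Mercator areal scale is sec²φ.
At 53.8°: sec²(53.8°) = 1/0.5906² = 2.867.
At 20.3°: sec²(20.3°) = 1/0.9379² = 1.137.
Ratio = 2.867/1.137 = cos²(20.3°)/cos²(53.8°) ≈ 2.52.

2.52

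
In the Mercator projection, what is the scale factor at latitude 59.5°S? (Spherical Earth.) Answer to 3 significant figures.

The Mercator projection is conformal; its linear scale factor is the same in every direction and equals sec φ = 1/cos φ.
k = 1/cos 59.5° = 1/0.5075 = 1.970.

1.97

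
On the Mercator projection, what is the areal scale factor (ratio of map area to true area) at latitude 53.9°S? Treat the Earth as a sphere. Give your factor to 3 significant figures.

The Mercator projection is conformal; its linear scale factor is the same in every direction and equals sec φ = 1/cos φ.
Areal scale = k² = sec²φ = 1/cos²(53.9°) = 1/0.5892² = 2.881.

2.88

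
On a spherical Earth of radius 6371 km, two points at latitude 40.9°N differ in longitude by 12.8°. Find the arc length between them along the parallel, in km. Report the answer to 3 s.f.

1080 km

Arc length along a parallel = R cos φ · Δλ (with Δλ in radians).
= 6371 × cos 40.9° × (12.8° × π/180) = 6371 × 0.7559 × 0.2234 ≈ 1080 km.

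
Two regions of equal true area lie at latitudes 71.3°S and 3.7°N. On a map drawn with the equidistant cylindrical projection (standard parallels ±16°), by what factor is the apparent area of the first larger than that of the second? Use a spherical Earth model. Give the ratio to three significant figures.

3.11

The equidistant cylindrical projection with φ₀ = 16° has h = 1 (meridians true) and k = cos φ₀ / cos φ along parallels.
Areal scale at 71.3°: h·k = 1.000 × 2.998 = 2.998.
Areal scale at 3.7°: h·k = 1.000 × 0.9633 = 0.9633.
Ratio = 2.998/0.9633 ≈ 3.11.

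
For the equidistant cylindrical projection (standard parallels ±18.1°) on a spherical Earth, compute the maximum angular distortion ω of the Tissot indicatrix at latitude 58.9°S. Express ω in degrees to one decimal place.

34.4°

In the equirectangular projection with standard parallel φ₀ = 18.1° (x = Rλ cos φ₀, y = Rφ), meridians are true-scale (h = 1) and the parallel scale is k = cos φ₀ / cos φ.
At 58.9°: h = 1.000, k = 1.840; principal scales a = 1.840, b = 1.000.
sin(ω/2) = (a − b)/(a + b) = 0.8402/2.840 = 0.2958, so ω = 2 arcsin(0.2958) ≈ 34.4°.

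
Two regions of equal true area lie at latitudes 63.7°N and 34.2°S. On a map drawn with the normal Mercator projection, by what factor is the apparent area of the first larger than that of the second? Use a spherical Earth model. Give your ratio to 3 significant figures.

Mercator is conformal with k = sec φ, so areal scale = k² = sec²φ.
At 63.7°: sec²(63.7°) = 1/0.4431² = 5.094.
At 34.2°: sec²(34.2°) = 1/0.8271² = 1.462.
Ratio = 5.094/1.462 = cos²(34.2°)/cos²(63.7°) ≈ 3.48.

3.48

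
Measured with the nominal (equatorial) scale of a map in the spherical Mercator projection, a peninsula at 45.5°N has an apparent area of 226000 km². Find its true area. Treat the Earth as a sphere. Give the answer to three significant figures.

Mercator is conformal, so the point scale is isotropic: h = k = sec φ = 1/cos φ.
Areal scale = k² = sec²φ = 1/cos²(45.5°) = 1/0.7009² = 2.036.
True area = apparent / (areal scale) = 226000 / 2.036 ≈ 111000 km².

111000 km²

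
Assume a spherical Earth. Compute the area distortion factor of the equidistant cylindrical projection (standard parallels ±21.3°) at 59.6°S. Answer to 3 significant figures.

1.84

In the equirectangular projection with standard parallel φ₀ = 21.3° (x = Rλ cos φ₀, y = Rφ), meridians are true-scale (h = 1) and the parallel scale is k = cos φ₀ / cos φ.
Areal scale = h·k = 1 × cos φ₀ / cos φ; at 59.6°, h = 1.000, k = 1.841, so h·k = 1.841.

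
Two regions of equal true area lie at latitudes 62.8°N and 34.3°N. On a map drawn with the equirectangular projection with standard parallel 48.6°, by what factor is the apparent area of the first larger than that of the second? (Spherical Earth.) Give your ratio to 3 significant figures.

1.81

With standard parallel φ₀ = 48.6°, the equirectangular projection gives x = Rλ cos φ₀, y = Rφ, so h = 1 and k = cos 48.6° / cos φ.
Areal scale at 62.8°: h·k = 1.000 × 1.447 = 1.447.
Areal scale at 34.3°: h·k = 1.000 × 0.8005 = 0.8005.
Ratio = 1.447/0.8005 ≈ 1.81.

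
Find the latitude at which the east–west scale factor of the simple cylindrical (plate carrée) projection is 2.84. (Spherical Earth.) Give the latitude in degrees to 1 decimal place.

69.4°

Plate carrée: h = 1, k = sec φ along parallels.
sec φ = 2.84  ⇒  cos φ = 0.3521  ⇒  φ ≈ 69.4°.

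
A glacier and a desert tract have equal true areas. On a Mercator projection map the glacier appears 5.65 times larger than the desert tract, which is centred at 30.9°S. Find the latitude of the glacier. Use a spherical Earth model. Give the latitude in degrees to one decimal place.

For equal true areas on Mercator, apparent areas scale as sec²φ, so the ratio is cos²φ₂ / cos²φ₁.
cos²φ₂ / cos²φ₁ = 5.65  ⇒  cos φ₁ = cos 30.9° / √5.65 = 0.8581/2.377 = 0.3610.
φ₁ = arccos(0.3610) ≈ 68.8°.

68.8°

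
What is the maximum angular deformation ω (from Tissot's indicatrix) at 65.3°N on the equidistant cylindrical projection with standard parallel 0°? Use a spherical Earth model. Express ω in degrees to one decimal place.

Plate carrée maps x = Rλ, y = Rφ. The meridian scale is h = 1 and the parallel scale is k = 1/cos φ = sec φ.
At 65.3°: h = 1.000, k = 2.393; principal scales a = 2.393, b = 1.000.
sin(ω/2) = (a − b)/(a + b) = 1.393/3.393 = 0.4106, so ω = 2 arcsin(0.4106) ≈ 48.5°.

48.5°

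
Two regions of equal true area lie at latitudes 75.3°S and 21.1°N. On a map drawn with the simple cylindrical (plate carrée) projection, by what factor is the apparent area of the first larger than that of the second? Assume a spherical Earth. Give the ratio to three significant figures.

3.68

Plate carrée maps x = Rλ, y = Rφ. The meridian scale is h = 1 and the parallel scale is k = 1/cos φ = sec φ.
Areal scale at 75.3°: h·k = 1.000 × 3.941 = 3.941.
Areal scale at 21.1°: h·k = 1.000 × 1.072 = 1.072.
Ratio = 3.941/1.072 ≈ 3.68.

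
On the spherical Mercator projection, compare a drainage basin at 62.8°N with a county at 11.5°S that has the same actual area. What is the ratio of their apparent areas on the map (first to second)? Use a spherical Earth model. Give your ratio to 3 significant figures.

4.60

Mercator areal scale is sec²φ.
At 62.8°: sec²(62.8°) = 1/0.4571² = 4.786.
At 11.5°: sec²(11.5°) = 1/0.9799² = 1.041.
Ratio = 4.786/1.041 = cos²(11.5°)/cos²(62.8°) ≈ 4.60.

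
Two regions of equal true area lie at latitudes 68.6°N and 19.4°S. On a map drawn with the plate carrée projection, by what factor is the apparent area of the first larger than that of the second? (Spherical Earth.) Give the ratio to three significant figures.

2.59

For the equirectangular projection with φ₀ = 0 (plate carrée), h = 1 along meridians and k = sec φ along parallels.
Areal scale at 68.6°: h·k = 1.000 × 2.741 = 2.741.
Areal scale at 19.4°: h·k = 1.000 × 1.060 = 1.060.
Ratio = 2.741/1.060 ≈ 2.59.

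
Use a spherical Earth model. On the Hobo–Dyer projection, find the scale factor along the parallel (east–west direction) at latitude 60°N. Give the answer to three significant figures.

1.59

The Hobo–Dyer projection is cylindrical equal-area with φ₀ = 37.5°. For cylindrical equal-area with standard parallel φ₀, h = cos φ / cos φ₀ and k = cos φ₀ / cos φ, so h·k = 1.
k = cos 37.5° / cos 60° = 0.7934/0.5000 = 1.587.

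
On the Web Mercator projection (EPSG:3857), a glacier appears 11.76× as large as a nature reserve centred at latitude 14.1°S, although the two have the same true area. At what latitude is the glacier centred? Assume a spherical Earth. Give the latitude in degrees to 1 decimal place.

73.6°

For equal true areas on Mercator, apparent areas scale as sec²φ, so the ratio is cos²φ₂ / cos²φ₁.
cos²φ₂ / cos²φ₁ = 11.76  ⇒  cos φ₁ = cos 14.1° / √11.76 = 0.9699/3.429 = 0.2828.
φ₁ = arccos(0.2828) ≈ 73.6°.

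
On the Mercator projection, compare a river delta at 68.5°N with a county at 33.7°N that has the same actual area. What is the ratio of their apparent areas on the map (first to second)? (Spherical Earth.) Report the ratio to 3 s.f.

5.15

Mercator areal scale is sec²φ.
At 68.5°: sec²(68.5°) = 1/0.3665² = 7.445.
At 33.7°: sec²(33.7°) = 1/0.8320² = 1.445.
Ratio = 7.445/1.445 = cos²(33.7°)/cos²(68.5°) ≈ 5.15.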